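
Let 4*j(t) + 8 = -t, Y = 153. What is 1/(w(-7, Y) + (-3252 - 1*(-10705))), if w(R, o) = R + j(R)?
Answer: 4/29783 ≈ 0.00013430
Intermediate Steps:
j(t) = -2 - t/4 (j(t) = -2 + (-t)/4 = -2 - t/4)
w(R, o) = -2 + 3*R/4 (w(R, o) = R + (-2 - R/4) = -2 + 3*R/4)
1/(w(-7, Y) + (-3252 - 1*(-10705))) = 1/((-2 + (3/4)*(-7)) + (-3252 - 1*(-10705))) = 1/((-2 - 21/4) + (-3252 + 10705)) = 1/(-29/4 + 7453) = 1/(29783/4) = 4/29783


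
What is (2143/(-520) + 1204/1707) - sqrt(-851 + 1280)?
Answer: -3032021/887640 - sqrt(429) ≈ -24.128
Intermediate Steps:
(2143/(-520) + 1204/1707) - sqrt(-851 + 1280) = (2143*(-1/520) + 1204*(1/1707)) - sqrt(429) = (-2143/520 + 1204/1707) - sqrt(429) = -3032021/887640 - sqrt(429)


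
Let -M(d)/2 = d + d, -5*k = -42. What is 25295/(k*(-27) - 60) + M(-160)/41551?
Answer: -5254244965/59584134 ≈ -88.182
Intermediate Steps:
k = 42/5 (k = -⅕*(-42) = 42/5 ≈ 8.4000)
M(d) = -4*d (M(d) = -2*(d + d) = -4*d)
25295/(k*(-27) - 60) + M(-160)/41551 = 25295/((42/5)*(-27) - 60) - 4*(-160)/41551 = 25295/(-1134/5 - 60) + 640*(1/41551) = 25295/(-1434/5) + 640/41551 = 25295*(-5/1434) + 640/41551 = -126475/1434 + 640/41551 = -5254244965/59584134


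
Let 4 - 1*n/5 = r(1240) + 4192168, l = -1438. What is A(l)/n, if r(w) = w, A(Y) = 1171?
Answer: -1171/20967020 ≈ -5.5850e-5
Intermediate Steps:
n = -20967020 (n = 20 - 5*(1240 + 4192168) = 20 - 5*4193408 = 20 - 20967040 = -20967020)
A(l)/n = 1171/(-20967020) = 1171*(-1/20967020) = -1171/20967020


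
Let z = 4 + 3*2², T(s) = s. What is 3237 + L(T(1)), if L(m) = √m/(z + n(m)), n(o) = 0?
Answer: 51793/16 ≈ 3237.1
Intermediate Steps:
z = 16 (z = 4 + 3*4 = 4 + 12 = 16)
L(m) = √m/16 (L(m) = √m/(16 + 0) = √m/16)
3237 + L(T(1)) = 3237 + √1/16 = 3237 + (1/16)*1 = 3237 + 1/16 = 51793/16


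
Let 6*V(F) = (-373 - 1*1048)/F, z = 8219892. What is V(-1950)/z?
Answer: 1421/96172736400 ≈ 1.4775e-8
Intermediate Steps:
V(F) = -1421/(6*F) (V(F) = ((-373 - 1*1048)/F)/6 = ((-373 - 1048)/F)/6 = (-1421/F)/6 = -1421/(6*F))
V(-1950)/z = -1421/6/(-1950)/8219892 = -1421/6*(-1/1950)*(1/8219892) = (1421/11700)*(1/8219892) = 1421/96172736400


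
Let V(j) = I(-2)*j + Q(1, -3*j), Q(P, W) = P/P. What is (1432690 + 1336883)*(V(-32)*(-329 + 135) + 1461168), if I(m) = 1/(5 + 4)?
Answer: 12144553602034/3 ≈ 4.0482e+12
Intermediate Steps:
Q(P, W) = 1
I(m) = ⅑ (I(m) = 1/9 = ⅑)
V(j) = 1 + j/9 (V(j) = j/9 + 1 = 1 + j/9)
(1432690 + 1336883)*(V(-32)*(-329 + 135) + 1461168) = (1432690 + 1336883)*((1 + (⅑)*(-32))*(-329 + 135) + 1461168) = 2769573*((1 - 32/9)*(-194) + 1461168) = 2769573*(-23/9*(-194) + 1461168) = 2769573*(4462/9 + 1461168) = 2769573*(13154974/9) = 12144553602034/3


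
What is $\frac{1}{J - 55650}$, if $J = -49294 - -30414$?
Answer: $- \frac{1}{74530} \approx -1.3417 \cdot 10^{-5}$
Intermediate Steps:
$J = -18880$ ($J = -49294 + 30414 = -18880$)
$\frac{1}{J - 55650} = \frac{1}{-18880 - 55650} = \frac{1}{-74530} = - \frac{1}{74530}$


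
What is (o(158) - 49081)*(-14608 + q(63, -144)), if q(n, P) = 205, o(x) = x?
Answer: 704637969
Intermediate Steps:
(o(158) - 49081)*(-14608 + q(63, -144)) = (158 - 49081)*(-14608 + 205) = -48923*(-14403) = 704637969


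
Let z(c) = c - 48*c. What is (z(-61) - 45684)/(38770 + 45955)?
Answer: -42817/84725 ≈ -0.50536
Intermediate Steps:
z(c) = -47*c
(z(-61) - 45684)/(38770 + 45955) = (-47*(-61) - 45684)/(38770 + 45955) = (2867 - 45684)/84725 = -42817*1/84725 = -42817/84725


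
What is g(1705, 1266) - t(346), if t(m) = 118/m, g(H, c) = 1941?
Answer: 335734/173 ≈ 1940.7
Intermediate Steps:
g(1705, 1266) - t(346) = 1941 - 118/346 = 1941 - 1*59/173 = 1941 - 59/173 = 335734/173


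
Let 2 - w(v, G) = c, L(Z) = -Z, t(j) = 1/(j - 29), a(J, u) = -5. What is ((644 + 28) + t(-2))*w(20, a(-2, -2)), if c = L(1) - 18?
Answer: 437451/31 ≈ 14111.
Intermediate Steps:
t(j) = 1/(-29 + j)
c = -19 (c = -1*1 - 18 = -1 - 18 = -19)
w(v, G) = 21 (w(v, G) = 2 - 1*(-19) = 2 + 19 = 21)
((644 + 28) + t(-2))*w(20, a(-2, -2)) = ((644 + 28) + 1/(-29 - 2))*21 = (672 + 1/(-31))*21 = (672 - 1/31)*21 = (20831/31)*21 = 437451/31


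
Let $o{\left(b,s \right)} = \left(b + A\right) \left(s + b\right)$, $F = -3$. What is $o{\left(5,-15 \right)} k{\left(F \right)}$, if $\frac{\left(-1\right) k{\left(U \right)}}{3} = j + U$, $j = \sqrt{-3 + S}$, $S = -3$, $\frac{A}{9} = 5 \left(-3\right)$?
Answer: $11700 - 3900 i \sqrt{6} \approx 11700.0 - 9553.0 i$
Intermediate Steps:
$A = -135$ ($A = 9 \cdot 5 \left(-3\right) = 9 \left(-15\right) = -135$)
$o{\left(b,s \right)} = \left(-135 + b\right) \left(b + s\right)$ ($o{\left(b,s \right)} = \left(b - 135\right) \left(s + b\right) = \left(-135 + b\right) \left(b + s\right)$)
$j = i \sqrt{6}$ ($j = \sqrt{-3 - 3} = \sqrt{-6} = i \sqrt{6} \approx 2.4495 i$)
$k{\left(U \right)} = - 3 U - 3 i \sqrt{6}$ ($k{\left(U \right)} = - 3 \left(i \sqrt{6} + U\right) = - 3 \left(U + i \sqrt{6}\right) = - 3 U - 3 i \sqrt{6}$)
$o{\left(5,-15 \right)} k{\left(F \right)} = \left(5^{2} - 675 - -2025 + 5 \left(-15\right)\right) \left(\left(-3\right) \left(-3\right) - 3 i \sqrt{6}\right) = \left(25 - 675 + 2025 - 75\right) \left(9 - 3 i \sqrt{6}\right) = 1300 \left(9 - 3 i \sqrt{6}\right) = 11700 - 3900 i \sqrt{6}$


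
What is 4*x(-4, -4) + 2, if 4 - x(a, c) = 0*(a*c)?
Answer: 18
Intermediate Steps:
x(a, c) = 4 (x(a, c) = 4 - 0*a*c = 4 - 1*0 = 4 + 0 = 4)
4*x(-4, -4) + 2 = 4*4 + 2 = 16 + 2 = 18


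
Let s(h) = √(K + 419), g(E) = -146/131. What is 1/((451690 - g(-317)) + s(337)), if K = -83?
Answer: 484466951/218829416677075 - 17161*√21/875317666708300 ≈ 2.2138e-6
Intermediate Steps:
g(E) = -146/131 (g(E) = -146*1/131 = -146/131)
s(h) = 4*√21 (s(h) = √(-83 + 419) = √336 = 4*√21)
1/((451690 - g(-317)) + s(337)) = 1/((451690 - 1*(-146/131)) + 4*√21) = 1/((451690 + 146/131) + 4*√21) = 1/(59171536/131 + 4*√21)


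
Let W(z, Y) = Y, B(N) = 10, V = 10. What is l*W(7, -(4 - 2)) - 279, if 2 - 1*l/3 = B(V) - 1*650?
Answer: -4131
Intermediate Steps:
l = 1926 (l = 6 - 3*(10 - 1*650) = 6 - 3*(10 - 650) = 6 - 3*(-640) = 6 + 1920 = 1926)
l*W(7, -(4 - 2)) - 279 = 1926*(-(4 - 2)) - 279 = 1926*(-1*2) - 279 = 1926*(-2) - 279 = -3852 - 279 = -4131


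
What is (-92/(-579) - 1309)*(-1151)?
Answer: 872249669/579 ≈ 1.5065e+6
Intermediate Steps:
(-92/(-579) - 1309)*(-1151) = (-92*(-1/579) - 1309)*(-1151) = (92/579 - 1309)*(-1151) = -757819/579*(-1151) = 872249669/579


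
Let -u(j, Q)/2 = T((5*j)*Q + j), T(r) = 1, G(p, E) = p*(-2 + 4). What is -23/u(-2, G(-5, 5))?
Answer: 23/2 ≈ 11.500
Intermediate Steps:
G(p, E) = 2*p (G(p, E) = p*2 = 2*p)
u(j, Q) = -2 (u(j, Q) = -2*1 = -2)
-23/u(-2, G(-5, 5)) = -23/(-2) = -1/2*(-23) = 23/2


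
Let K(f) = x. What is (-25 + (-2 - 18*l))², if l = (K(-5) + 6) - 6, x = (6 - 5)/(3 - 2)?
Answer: 2025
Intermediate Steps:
x = 1 (x = 1/1 = 1*1 = 1)
K(f) = 1
l = 1 (l = (1 + 6) - 6 = 7 - 6 = 1)
(-25 + (-2 - 18*l))² = (-25 + (-2 - 18*1))² = (-25 + (-2 - 18))² = (-25 - 20)² = (-45)² = 2025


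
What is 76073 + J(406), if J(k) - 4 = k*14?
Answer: 81761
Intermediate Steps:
J(k) = 4 + 14*k (J(k) = 4 + k*14 = 4 + 14*k)
76073 + J(406) = 76073 + (4 + 14*406) = 76073 + (4 + 5684) = 76073 + 5688 = 81761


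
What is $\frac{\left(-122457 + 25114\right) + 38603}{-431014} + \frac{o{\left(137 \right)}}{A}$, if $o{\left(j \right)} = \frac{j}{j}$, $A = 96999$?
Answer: $\frac{2849076137}{20903963493} \approx 0.13629$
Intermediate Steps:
$o{\left(j \right)} = 1$
$\frac{\left(-122457 + 25114\right) + 38603}{-431014} + \frac{o{\left(137 \right)}}{A} = \frac{\left(-122457 + 25114\right) + 38603}{-431014} + 1 \cdot \frac{1}{96999} = \left(-97343 + 38603\right) \left(- \frac{1}{431014}\right) + 1 \cdot \frac{1}{96999} = \left(-58740\right) \left(- \frac{1}{431014}\right) + \frac{1}{96999} = \frac{29370}{215507} + \frac{1}{96999} = \frac{2849076137}{20903963493}$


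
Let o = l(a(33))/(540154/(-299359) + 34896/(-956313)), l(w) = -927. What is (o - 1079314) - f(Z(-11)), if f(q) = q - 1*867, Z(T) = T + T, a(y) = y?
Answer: -189355843362589947/175667574622 ≈ -1.0779e+6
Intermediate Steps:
Z(T) = 2*T
f(q) = -867 + q (f(q) = q - 867 = -867 + q)
o = 88460799140403/175667574622 (o = -927/(540154/(-299359) + 34896/(-956313)) = -927/(540154*(-1/299359) + 34896*(-1/956313)) = -927/(-540154/299359 - 11632/318771) = -927/(-175667574622/95426967789) = -927*(-95426967789/175667574622) = 88460799140403/175667574622 ≈ 503.57)
(o - 1079314) - f(Z(-11)) = (88460799140403/175667574622 - 1079314) - (-867 + 2*(-11)) = -189512011836428905/175667574622 - (-867 - 22) = -189512011836428905/175667574622 - 1*(-889) = -189512011836428905/175667574622 + 889 = -189355843362589947/175667574622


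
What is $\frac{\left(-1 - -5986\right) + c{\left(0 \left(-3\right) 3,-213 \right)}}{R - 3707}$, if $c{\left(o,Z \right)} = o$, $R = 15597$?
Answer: $\frac{1197}{2378} \approx 0.50336$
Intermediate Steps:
$\frac{\left(-1 - -5986\right) + c{\left(0 \left(-3\right) 3,-213 \right)}}{R - 3707} = \frac{\left(-1 - -5986\right) + 0 \left(-3\right) 3}{15597 - 3707} = \frac{\left(-1 + 5986\right) + 0 \cdot 3}{11890} = \left(5985 + 0\right) \frac{1}{11890} = 5985 \cdot \frac{1}{11890} = \frac{1197}{2378}$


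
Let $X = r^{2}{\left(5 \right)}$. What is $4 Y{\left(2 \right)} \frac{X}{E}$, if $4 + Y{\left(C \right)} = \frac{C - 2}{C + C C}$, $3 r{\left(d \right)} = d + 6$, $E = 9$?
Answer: $- \frac{1936}{81} \approx -23.901$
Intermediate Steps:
$r{\left(d \right)} = 2 + \frac{d}{3}$ ($r{\left(d \right)} = \frac{d + 6}{3} = \frac{6 + d}{3} = 2 + \frac{d}{3}$)
$X = \frac{121}{9}$ ($X = \left(2 + \frac{1}{3} \cdot 5\right)^{2} = \left(2 + \frac{5}{3}\right)^{2} = \left(\frac{11}{3}\right)^{2} = \frac{121}{9} \approx 13.444$)
$Y{\left(C \right)} = -4 + \frac{-2 + C}{C + C^{2}}$ ($Y{\left(C \right)} = -4 + \frac{C - 2}{C + C C} = -4 + \frac{-2 + C}{C + C^{2}}$)
$4 Y{\left(2 \right)} \frac{X}{E} = 4 \frac{-2 - 4 \cdot 2^{2} - 6}{2 \left(1 + 2\right)} \frac{121}{9 \cdot 9} = 4 \frac{-2 - 16 - 6}{2 \cdot 3} \cdot \frac{121}{9} \cdot \frac{1}{9} = 4 \cdot \frac{1}{2} \cdot \frac{1}{3} \left(-2 - 16 - 6\right) \frac{121}{81} = 4 \cdot \frac{1}{2} \cdot \frac{1}{3} \left(-24\right) \frac{121}{81} = 4 \left(-4\right) \frac{121}{81} = \left(-16\right) \frac{121}{81} = - \frac{1936}{81}$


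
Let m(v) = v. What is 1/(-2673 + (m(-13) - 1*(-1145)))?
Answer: -1/1541 ≈ -0.00064893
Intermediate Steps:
1/(-2673 + (m(-13) - 1*(-1145))) = 1/(-2673 + (-13 - 1*(-1145))) = 1/(-2673 + (-13 + 1145)) = 1/(-2673 + 1132) = 1/(-1541) = -1/1541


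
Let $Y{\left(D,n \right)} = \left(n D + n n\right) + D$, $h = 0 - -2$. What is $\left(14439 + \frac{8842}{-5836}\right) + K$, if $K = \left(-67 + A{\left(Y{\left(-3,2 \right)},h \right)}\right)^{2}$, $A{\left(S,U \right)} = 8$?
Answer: $\frac{52286139}{2918} \approx 17919.0$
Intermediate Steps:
$h = 2$ ($h = 0 + 2 = 2$)
$Y{\left(D,n \right)} = D + n^{2} + D n$ ($Y{\left(D,n \right)} = \left(D n + n^{2}\right) + D = \left(n^{2} + D n\right) + D = D + n^{2} + D n$)
$K = 3481$ ($K = \left(-67 + 8\right)^{2} = \left(-59\right)^{2} = 3481$)
$\left(14439 + \frac{8842}{-5836}\right) + K = \left(14439 + \frac{8842}{-5836}\right) + 3481 = \left(14439 + 8842 \left(- \frac{1}{5836}\right)\right) + 3481 = \left(14439 - \frac{4421}{2918}\right) + 3481 = \frac{42128581}{2918} + 3481 = \frac{52286139}{2918}$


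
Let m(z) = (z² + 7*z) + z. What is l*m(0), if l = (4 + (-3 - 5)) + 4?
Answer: 0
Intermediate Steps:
m(z) = z² + 8*z
l = 0 (l = (4 - 8) + 4 = -4 + 4 = 0)
l*m(0) = 0*(0*(8 + 0)) = 0*(0*8) = 0*0 = 0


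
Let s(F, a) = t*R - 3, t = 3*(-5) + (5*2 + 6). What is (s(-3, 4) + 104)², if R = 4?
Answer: 11025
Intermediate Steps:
t = 1 (t = -15 + (10 + 6) = -15 + 16 = 1)
s(F, a) = 1 (s(F, a) = 1*4 - 3 = 4 - 3 = 1)
(s(-3, 4) + 104)² = (1 + 104)² = 105² = 11025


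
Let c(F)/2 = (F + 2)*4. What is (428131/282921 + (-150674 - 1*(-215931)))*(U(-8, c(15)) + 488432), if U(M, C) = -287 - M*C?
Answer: 9032710751783924/282921 ≈ 3.1927e+10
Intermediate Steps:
c(F) = 16 + 8*F (c(F) = 2*((F + 2)*4) = 2*((2 + F)*4) = 2*(8 + 4*F) = 16 + 8*F)
U(M, C) = -287 - C*M
(428131/282921 + (-150674 - 1*(-215931)))*(U(-8, c(15)) + 488432) = (428131/282921 + (-150674 - 1*(-215931)))*((-287 - 1*(16 + 8*15)*(-8)) + 488432) = (428131*(1/282921) + (-150674 + 215931))*((-287 - 1*(16 + 120)*(-8)) + 488432) = (428131/282921 + 65257)*((-287 - 1*136*(-8)) + 488432) = 18463003828*((-287 + 1088) + 488432)/282921 = 18463003828*(801 + 488432)/282921 = (18463003828/282921)*489233 = 9032710751783924/282921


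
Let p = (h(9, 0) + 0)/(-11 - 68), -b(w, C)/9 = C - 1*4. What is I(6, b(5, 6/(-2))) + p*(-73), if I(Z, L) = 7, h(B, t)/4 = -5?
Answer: -907/79 ≈ -11.481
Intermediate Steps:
h(B, t) = -20 (h(B, t) = 4*(-5) = -20)
b(w, C) = 36 - 9*C (b(w, C) = -9*(C - 1*4) = -9*(C - 4) = -9*(-4 + C) = 36 - 9*C)
p = 20/79 (p = (-20 + 0)/(-11 - 68) = -20/(-79) = -20*(-1/79) = 20/79 ≈ 0.25316)
I(6, b(5, 6/(-2))) + p*(-73) = 7 + (20/79)*(-73) = 7 - 1460/79 = -907/79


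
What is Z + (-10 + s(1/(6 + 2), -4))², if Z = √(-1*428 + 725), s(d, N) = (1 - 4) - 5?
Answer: 324 + 3*√33 ≈ 341.23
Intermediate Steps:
s(d, N) = -8 (s(d, N) = -3 - 5 = -8)
Z = 3*√33 (Z = √(-428 + 725) = √297 = 3*√33 ≈ 17.234)
Z + (-10 + s(1/(6 + 2), -4))² = 3*√33 + (-10 - 8)² = 3*√33 + (-18)² = 3*√33 + 324 = 324 + 3*√33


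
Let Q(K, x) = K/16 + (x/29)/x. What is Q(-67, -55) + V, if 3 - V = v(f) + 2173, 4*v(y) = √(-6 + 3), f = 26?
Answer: -1008807/464 - I*√3/4 ≈ -2174.2 - 0.43301*I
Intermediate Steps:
v(y) = I*√3/4 (v(y) = √(-6 + 3)/4 = √(-3)/4 = (I*√3)/4 = I*√3/4)
Q(K, x) = 1/29 + K/16 (Q(K, x) = K*(1/16) + (x*(1/29))/x = K/16 + (x/29)/x = K/16 + 1/29 = 1/29 + K/16)
V = -2170 - I*√3/4 (V = 3 - (I*√3/4 + 2173) = 3 - (2173 + I*√3/4) = 3 + (-2173 - I*√3/4) = -2170 - I*√3/4 ≈ -2170.0 - 0.43301*I)
Q(-67, -55) + V = (1/29 + (1/16)*(-67)) + (-2170 - I*√3/4) = (1/29 - 67/16) + (-2170 - I*√3/4) = -1927/464 + (-2170 - I*√3/4) = -1008807/464 - I*√3/4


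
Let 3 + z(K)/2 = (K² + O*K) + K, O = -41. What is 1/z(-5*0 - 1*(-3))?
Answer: -1/228 ≈ -0.0043860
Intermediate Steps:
z(K) = -6 - 80*K + 2*K² (z(K) = -6 + 2*((K² - 41*K) + K) = -6 + 2*(K² - 40*K) = -6 + (-80*K + 2*K²) = -6 - 80*K + 2*K²)
1/z(-5*0 - 1*(-3)) = 1/(-6 - 80*(-5*0 - 1*(-3)) + 2*(-5*0 - 1*(-3))²) = 1/(-6 - 80*(0 + 3) + 2*(0 + 3)²) = 1/(-6 - 80*3 + 2*3²) = 1/(-6 - 240 + 2*9) = 1/(-6 - 240 + 18) = 1/(-228) = -1/228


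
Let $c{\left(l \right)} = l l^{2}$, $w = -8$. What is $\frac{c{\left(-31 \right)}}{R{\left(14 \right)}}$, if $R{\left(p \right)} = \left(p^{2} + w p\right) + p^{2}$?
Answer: $- \frac{29791}{280} \approx -106.4$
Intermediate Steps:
$c{\left(l \right)} = l^{3}$
$R{\left(p \right)} = - 8 p + 2 p^{2}$ ($R{\left(p \right)} = \left(p^{2} - 8 p\right) + p^{2} = - 8 p + 2 p^{2}$)
$\frac{c{\left(-31 \right)}}{R{\left(14 \right)}} = \frac{\left(-31\right)^{3}}{2 \cdot 14 \left(-4 + 14\right)} = - \frac{29791}{2 \cdot 14 \cdot 10} = - \frac{29791}{280}$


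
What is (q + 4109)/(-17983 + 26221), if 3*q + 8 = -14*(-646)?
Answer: 7121/8238 ≈ 0.86441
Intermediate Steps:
q = 3012 (q = -8/3 + (-14*(-646))/3 = -8/3 + (1/3)*9044 = -8/3 + 9044/3 = 3012)
(q + 4109)/(-17983 + 26221) = (3012 + 4109)/(-17983 + 26221) = 7121/8238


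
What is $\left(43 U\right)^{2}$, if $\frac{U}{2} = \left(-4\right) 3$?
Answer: $1065024$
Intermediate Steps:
$U = -24$ ($U = 2 \left(\left(-4\right) 3\right) = 2 \left(-12\right) = -24$)
$\left(43 U\right)^{2} = \left(43 \left(-24\right)\right)^{2} = \left(-1032\right)^{2} = 1065024$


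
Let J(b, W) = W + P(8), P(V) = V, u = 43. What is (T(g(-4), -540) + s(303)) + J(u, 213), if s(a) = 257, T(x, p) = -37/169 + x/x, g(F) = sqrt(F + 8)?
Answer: 80914/169 ≈ 478.78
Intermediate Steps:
g(F) = sqrt(8 + F)
T(x, p) = 132/169 (T(x, p) = -37*1/169 + 1 = -37/169 + 1 = 132/169)
J(b, W) = 8 + W (J(b, W) = W + 8 = 8 + W)
(T(g(-4), -540) + s(303)) + J(u, 213) = (132/169 + 257) + (8 + 213) = 43565/169 + 221 = 80914/169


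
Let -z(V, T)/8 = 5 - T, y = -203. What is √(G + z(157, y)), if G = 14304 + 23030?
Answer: √35670 ≈ 188.86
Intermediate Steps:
z(V, T) = -40 + 8*T (z(V, T) = -8*(5 - T) = -40 + 8*T)
G = 37334
√(G + z(157, y)) = √(37334 + (-40 + 8*(-203))) = √(37334 + (-40 - 1624)) = √(37334 - 1664) = √35670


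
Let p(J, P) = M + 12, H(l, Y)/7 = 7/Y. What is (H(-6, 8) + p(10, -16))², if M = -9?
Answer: 5329/64 ≈ 83.266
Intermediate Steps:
H(l, Y) = 49/Y (H(l, Y) = 7*(7/Y) = 49/Y)
p(J, P) = 3 (p(J, P) = -9 + 12 = 3)
(H(-6, 8) + p(10, -16))² = (49/8 + 3)² = (73/8)² = 5329/64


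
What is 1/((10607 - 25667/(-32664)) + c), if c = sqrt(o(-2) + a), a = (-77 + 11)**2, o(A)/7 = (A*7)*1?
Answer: 11317838042760/120052658530768057 - 1066936896*sqrt(4258)/120052658530768057 ≈ 9.3694e-5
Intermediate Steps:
o(A) = 49*A (o(A) = 7*((A*7)*1) = 7*((7*A)*1) = 7*(7*A) = 49*A)
a = 4356 (a = (-66)**2 = 4356)
c = sqrt(4258) (c = sqrt(49*(-2) + 4356) = sqrt(-98 + 4356) = sqrt(4258) ≈ 65.253)
1/((10607 - 25667/(-32664)) + c) = 1/((10607 - 25667/(-32664)) + sqrt(4258)) = 1/((10607 - 25667*(-1)/32664) + sqrt(4258)) = 1/((10607 - 1*(-25667/32664)) + sqrt(4258)) = 1/((10607 + 25667/32664) + sqrt(4258)) = 1/(346492715/32664 + sqrt(4258))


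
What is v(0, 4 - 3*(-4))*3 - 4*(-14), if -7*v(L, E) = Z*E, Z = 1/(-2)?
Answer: 416/7 ≈ 59.429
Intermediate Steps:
Z = -1/2 (Z = 1*(-1/2) = -1/2 ≈ -0.50000)
v(L, E) = E/14 (v(L, E) = -(-1)*E/14 = E/14)
v(0, 4 - 3*(-4))*3 - 4*(-14) = ((4 - 3*(-4))/14)*3 - 4*(-14) = ((4 + 12)/14)*3 + 56 = ((1/14)*16)*3 + 56 = (8/7)*3 + 56 = 24/7 + 56 = 416/7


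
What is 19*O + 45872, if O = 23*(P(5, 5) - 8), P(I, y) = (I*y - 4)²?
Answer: 235093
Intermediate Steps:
P(I, y) = (-4 + I*y)²
O = 9959 (O = 23*((-4 + 5*5)² - 8) = 23*((-4 + 25)² - 8) = 23*(21² - 8) = 23*(441 - 8) = 23*433 = 9959)
19*O + 45872 = 19*9959 + 45872 = 189221 + 45872 = 235093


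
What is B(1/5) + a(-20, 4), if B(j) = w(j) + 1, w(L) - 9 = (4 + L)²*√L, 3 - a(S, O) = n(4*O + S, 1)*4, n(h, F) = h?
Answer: 29 + 441*√5/125 ≈ 36.889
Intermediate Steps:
a(S, O) = 3 - 16*O - 4*S (a(S, O) = 3 - (4*O + S)*4 = 3 - (S + 4*O)*4 = 3 - (4*S + 16*O) = 3 + (-16*O - 4*S) = 3 - 16*O - 4*S)
w(L) = 9 + √L*(4 + L)² (w(L) = 9 + (4 + L)²*√L = 9 + √L*(4 + L)²)
B(j) = 10 + √j*(4 + j)² (B(j) = (9 + √j*(4 + j)²) + 1 = 10 + √j*(4 + j)²)
B(1/5) + a(-20, 4) = (10 + √(1/5)*(4 + 1/5)²) + (3 - 16*4 - 4*(-20)) = (10 + √(⅕)*(4 + ⅕)²) + (3 - 64 + 80) = (10 + (√5/5)*(21/5)²) + 19 = (10 + (√5/5)*(441/25)) + 19 = (10 + 441*√5/125) + 19 = 29 + 441*√5/125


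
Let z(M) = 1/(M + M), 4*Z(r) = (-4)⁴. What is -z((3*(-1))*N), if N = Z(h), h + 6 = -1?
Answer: 1/384 ≈ 0.0026042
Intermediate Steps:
h = -7 (h = -6 - 1 = -7)
Z(r) = 64 (Z(r) = (¼)*(-4)⁴ = (¼)*256 = 64)
N = 64
z(M) = 1/(2*M)
-z((3*(-1))*N) = -1/(2*((3*(-1))*64)) = -1/(2*((-3*64))) = -1/(2*(-192)) = -(-1)/(2*192) = -1*(-1/384) = 1/384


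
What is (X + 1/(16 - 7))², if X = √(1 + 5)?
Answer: 487/81 + 2*√6/9 ≈ 6.5567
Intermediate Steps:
X = √6 ≈ 2.4495
(X + 1/(16 - 7))² = (√6 + 1/(16 - 7))² = (√6 + 1/9)² = (√6 + ⅑)² = (⅑ + √6)²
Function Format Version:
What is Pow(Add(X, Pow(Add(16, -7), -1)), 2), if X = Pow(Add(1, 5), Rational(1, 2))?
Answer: Add(Rational(487, 81), Mul(Rational(2, 9), Pow(6, Rational(1, 2)))) ≈ 6.5567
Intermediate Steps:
X = Pow(6, Rational(1, 2)) ≈ 2.4495
Pow(Add(X, Pow(Add(16, -7), -1)), 2) = Pow(Add(Pow(6, Rational(1, 2)), Pow(Add(16, -7), -1)), 2) = Pow(Add(Pow(6, Rational(1, 2)), Pow(9, -1)), 2) = Pow(Add(Pow(6, Rational(1, 2)), Rational(1, 9)), 2) = Pow(Add(Rational(1, 9), Pow(6, Rational(1, 2))), 2)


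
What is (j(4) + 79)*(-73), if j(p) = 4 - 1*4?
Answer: -5767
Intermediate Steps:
j(p) = 0 (j(p) = 4 - 4 = 0)
(j(4) + 79)*(-73) = (0 + 79)*(-73) = 79*(-73) = -5767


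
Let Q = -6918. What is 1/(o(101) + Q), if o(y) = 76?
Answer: -1/6842 ≈ -0.00014616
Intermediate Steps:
1/(o(101) + Q) = 1/(76 - 6918) = 1/(-6842) = -1/6842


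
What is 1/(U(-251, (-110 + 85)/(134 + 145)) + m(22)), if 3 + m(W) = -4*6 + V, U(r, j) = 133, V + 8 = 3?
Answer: 1/101 ≈ 0.0099010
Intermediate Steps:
V = -5 (V = -8 + 3 = -5)
m(W) = -32 (m(W) = -3 + (-4*6 - 5) = -3 + (-24 - 5) = -3 - 29 = -32)
1/(U(-251, (-110 + 85)/(134 + 145)) + m(22)) = 1/(133 - 32) = 1/101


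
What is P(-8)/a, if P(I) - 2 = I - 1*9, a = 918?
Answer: -5/306 ≈ -0.016340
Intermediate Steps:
P(I) = -7 + I (P(I) = 2 + (I - 1*9) = 2 + (I - 9) = 2 + (-9 + I) = -7 + I)
P(-8)/a = (-7 - 8)/918 = -15*1/918 = -5/306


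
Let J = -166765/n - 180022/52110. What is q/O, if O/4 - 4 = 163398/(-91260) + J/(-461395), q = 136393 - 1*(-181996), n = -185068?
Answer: 2302166388352009382775/63905798408551079 ≈ 36024.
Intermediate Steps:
J = -12313093673/4821946740 (J = -166765/(-185068) - 180022/52110 = -166765*(-1/185068) - 180022*1/52110 = 166765/185068 - 90011/26055 = -12313093673/4821946740 ≈ -2.5536)
q = 318389 (q = 136393 + 181996 = 318389)
O = 63905798408551079/7230671877332475 (O = 16 + 4*(163398/(-91260) - 12313093673/4821946740/(-461395)) = 16 + 4*(163398*(-1/91260) - 12313093673/4821946740*(-1/461395)) = 16 + 4*(-27233/15210 + 12313093673/2224822116102300) = 16 + 4*(-51784951628768521/28922687509329900) = 16 - 51784951628768521/7230671877332475 = 63905798408551079/7230671877332475 ≈ 8.8382)
q/O = 318389/(63905798408551079/7230671877332475) = 318389*(7230671877332475/63905798408551079) = 2302166388352009382775/63905798408551079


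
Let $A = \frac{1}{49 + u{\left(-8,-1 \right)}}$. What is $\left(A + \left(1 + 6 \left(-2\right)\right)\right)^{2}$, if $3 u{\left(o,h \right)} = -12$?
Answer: $\frac{244036}{2025} \approx 120.51$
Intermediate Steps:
$u{\left(o,h \right)} = -4$ ($u{\left(o,h \right)} = \frac{1}{3} \left(-12\right) = -4$)
$A = \frac{1}{45}$ ($A = \frac{1}{49 - 4} = \frac{1}{45} \approx 0.022222$)
$\left(A + \left(1 + 6 \left(-2\right)\right)\right)^{2} = \left(\frac{1}{45} + \left(1 + 6 \left(-2\right)\right)\right)^{2} = \left(\frac{1}{45} + \left(1 - 12\right)\right)^{2} = \left(\frac{1}{45} - 11\right)^{2} = \left(- \frac{494}{45}\right)^{2} = \frac{244036}{2025}$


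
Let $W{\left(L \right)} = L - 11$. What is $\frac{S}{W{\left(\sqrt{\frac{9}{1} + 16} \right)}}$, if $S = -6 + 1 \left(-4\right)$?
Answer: $\frac{5}{3} \approx 1.6667$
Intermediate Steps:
$S = -10$ ($S = -6 - 4 = -10$)
$W{\left(L \right)} = -11 + L$ ($W{\left(L \right)} = L - 11 = -11 + L$)
$\frac{S}{W{\left(\sqrt{\frac{9}{1} + 16} \right)}} = - \frac{10}{-11 + \sqrt{\frac{9}{1} + 16}} = - \frac{10}{-11 + \sqrt{9 \cdot 1 + 16}} = - \frac{10}{-11 + \sqrt{9 + 16}} = - \frac{10}{-11 + \sqrt{25}} = - \frac{10}{-11 + 5} = - \frac{10}{-6} = \left(-10\right) \left(- \frac{1}{6}\right) = \frac{5}{3}$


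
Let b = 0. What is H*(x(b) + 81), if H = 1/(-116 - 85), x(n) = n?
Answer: -27/67 ≈ -0.40299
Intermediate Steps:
H = -1/201 (H = 1/(-201) = -1/201 ≈ -0.0049751)
H*(x(b) + 81) = -(0 + 81)/201 = -1/201*81 = -27/67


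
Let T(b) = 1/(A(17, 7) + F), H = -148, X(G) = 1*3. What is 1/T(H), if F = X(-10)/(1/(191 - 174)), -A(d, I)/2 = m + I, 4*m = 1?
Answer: 73/2 ≈ 36.500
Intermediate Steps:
m = ¼ (m = (¼)*1 = ¼ ≈ 0.25000)
X(G) = 3
A(d, I) = -½ - 2*I (A(d, I) = -2*(¼ + I) = -½ - 2*I)
F = 51 (F = 3/(1/(191 - 174)) = 3/(1/17) = 3*17 = 51)
T(b) = 2/73 (T(b) = 1/((-½ - 2*7) + 51) = 1/((-½ - 14) + 51) = 1/(-29/2 + 51) = 1/(73/2) = 2/73)
1/T(H) = 1/(2/73) = 73/2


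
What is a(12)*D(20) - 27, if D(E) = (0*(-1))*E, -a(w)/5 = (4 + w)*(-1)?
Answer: -27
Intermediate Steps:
a(w) = 20 + 5*w (a(w) = -5*(4 + w)*(-1) = -5*(-4 - w) = 20 + 5*w)
D(E) = 0 (D(E) = 0*E = 0)
a(12)*D(20) - 27 = (20 + 5*12)*0 - 27 = (20 + 60)*0 - 27 = 80*0 - 27 = 0 - 27 = -27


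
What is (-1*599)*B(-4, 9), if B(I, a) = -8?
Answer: 4792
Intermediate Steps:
(-1*599)*B(-4, 9) = -1*599*(-8) = -599*(-8) = 4792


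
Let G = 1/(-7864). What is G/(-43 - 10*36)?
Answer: 1/3169192 ≈ 3.1554e-7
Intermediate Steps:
G = -1/7864 ≈ -0.00012716
G/(-43 - 10*36) = -1/(7864*(-43 - 10*36)) = -1/(7864*(-43 - 360)) = -1/7864/(-403) = -1/7864*(-1/403) = 1/3169192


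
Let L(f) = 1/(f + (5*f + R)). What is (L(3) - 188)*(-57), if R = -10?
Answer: 85671/8 ≈ 10709.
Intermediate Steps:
L(f) = 1/(-10 + 6*f) (L(f) = 1/(f + (5*f - 10)) = 1/(f + (-10 + 5*f)) = 1/(-10 + 6*f))
(L(3) - 188)*(-57) = (1/(2*(-5 + 3*3)) - 188)*(-57) = (1/(2*(-5 + 9)) - 188)*(-57) = ((½)/4 - 188)*(-57) = ((½)*(¼) - 188)*(-57) = (⅛ - 188)*(-57) = -1503/8*(-57) = 85671/8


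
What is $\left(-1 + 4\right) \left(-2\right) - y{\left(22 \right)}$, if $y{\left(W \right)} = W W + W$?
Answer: $-512$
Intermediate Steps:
$y{\left(W \right)} = W + W^{2}$ ($y{\left(W \right)} = W^{2} + W = W + W^{2}$)
$\left(-1 + 4\right) \left(-2\right) - y{\left(22 \right)} = \left(-1 + 4\right) \left(-2\right) - 22 \left(1 + 22\right) = 3 \left(-2\right) - 22 \cdot 23 = -6 - 506 = -512$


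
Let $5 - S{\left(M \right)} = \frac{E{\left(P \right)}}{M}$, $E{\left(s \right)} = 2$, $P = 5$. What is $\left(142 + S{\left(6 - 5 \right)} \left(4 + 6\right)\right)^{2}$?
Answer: $29584$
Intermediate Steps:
$S{\left(M \right)} = 5 - \frac{2}{M}$
$\left(142 + S{\left(6 - 5 \right)} \left(4 + 6\right)\right)^{2} = \left(142 + \left(5 - \frac{2}{6 - 5}\right) \left(4 + 6\right)\right)^{2} = \left(142 + \left(5 - \frac{2}{6 - 5}\right) 10\right)^{2} = \left(142 + \left(5 - \frac{2}{1}\right) 10\right)^{2} = \left(142 + \left(5 - 2\right) 10\right)^{2} = \left(142 + 3 \cdot 10\right)^{2} = \left(142 + 30\right)^{2} = 172^{2} = 29584$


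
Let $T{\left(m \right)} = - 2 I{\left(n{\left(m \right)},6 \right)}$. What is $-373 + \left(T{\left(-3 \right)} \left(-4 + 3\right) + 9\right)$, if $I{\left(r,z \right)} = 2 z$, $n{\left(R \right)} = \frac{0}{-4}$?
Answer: $-340$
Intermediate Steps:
$n{\left(R \right)} = 0$ ($n{\left(R \right)} = 0 \left(- \frac{1}{4}\right) = 0$)
$T{\left(m \right)} = -24$ ($T{\left(m \right)} = - 2 \cdot 2 \cdot 6 = \left(-2\right) 12 = -24$)
$-373 + \left(T{\left(-3 \right)} \left(-4 + 3\right) + 9\right) = -373 - \left(-9 + 24 \left(-4 + 3\right)\right) = -373 + \left(\left(-24\right) \left(-1\right) + 9\right) = -373 + \left(24 + 9\right) = -373 + 33 = -340$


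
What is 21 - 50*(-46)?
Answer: 2321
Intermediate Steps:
21 - 50*(-46) = 21 + 2300 = 2321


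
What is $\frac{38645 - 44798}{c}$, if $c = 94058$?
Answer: $- \frac{6153}{94058} \approx -0.065417$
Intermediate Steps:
$\frac{38645 - 44798}{c} = \frac{38645 - 44798}{94058} = \left(38645 - 44798\right) \frac{1}{94058} = \left(-6153\right) \frac{1}{94058} = - \frac{6153}{94058}$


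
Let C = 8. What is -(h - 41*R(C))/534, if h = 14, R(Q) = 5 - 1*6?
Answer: -55/534 ≈ -0.10300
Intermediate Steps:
R(Q) = -1 (R(Q) = 5 - 6 = -1)
-(h - 41*R(C))/534 = -(14 - 41*(-1))/534 = -(14 + 41)/534 = -55/534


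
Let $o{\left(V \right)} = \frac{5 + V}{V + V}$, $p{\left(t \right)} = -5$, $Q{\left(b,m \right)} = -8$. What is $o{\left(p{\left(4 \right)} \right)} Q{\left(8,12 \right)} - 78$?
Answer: $-78$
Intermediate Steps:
$o{\left(V \right)} = \frac{5 + V}{2 V}$
$o{\left(p{\left(4 \right)} \right)} Q{\left(8,12 \right)} - 78 = \frac{5 - 5}{2 \left(-5\right)} \left(-8\right) - 78 = \frac{1}{2} \left(- \frac{1}{5}\right) 0 \left(-8\right) - 78 = 0 \left(-8\right) - 78 = 0 - 78 = -78$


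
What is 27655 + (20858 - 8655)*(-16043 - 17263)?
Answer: -406405463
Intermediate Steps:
27655 + (20858 - 8655)*(-16043 - 17263) = 27655 + 12203*(-33306) = 27655 - 406433118 = -406405463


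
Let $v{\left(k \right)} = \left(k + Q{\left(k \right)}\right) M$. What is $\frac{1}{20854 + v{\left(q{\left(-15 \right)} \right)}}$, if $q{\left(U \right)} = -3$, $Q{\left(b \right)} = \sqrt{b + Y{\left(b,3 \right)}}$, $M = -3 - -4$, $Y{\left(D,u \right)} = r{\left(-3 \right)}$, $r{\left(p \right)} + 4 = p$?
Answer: $\frac{20851}{434764211} - \frac{i \sqrt{10}}{434764211} \approx 4.7959 \cdot 10^{-5} - 7.2735 \cdot 10^{-9} i$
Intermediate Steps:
$r{\left(p \right)} = -4 + p$
$Y{\left(D,u \right)} = -7$ ($Y{\left(D,u \right)} = -4 - 3 = -7$)
$M = 1$ ($M = -3 + 4 = 1$)
$Q{\left(b \right)} = \sqrt{-7 + b}$ ($Q{\left(b \right)} = \sqrt{b - 7} = \sqrt{-7 + b}$)
$v{\left(k \right)} = k + \sqrt{-7 + k}$ ($v{\left(k \right)} = \left(k + \sqrt{-7 + k}\right) 1 = k + \sqrt{-7 + k}$)
$\frac{1}{20854 + v{\left(q{\left(-15 \right)} \right)}} = \frac{1}{20854 - \left(3 - \sqrt{-7 - 3}\right)} = \frac{1}{20854 - \left(3 - \sqrt{-10}\right)} = \frac{1}{20854 - \left(3 - i \sqrt{10}\right)} = \frac{1}{20851 + i \sqrt{10}}$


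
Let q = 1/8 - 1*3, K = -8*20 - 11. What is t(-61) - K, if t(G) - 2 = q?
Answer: 1361/8 ≈ 170.13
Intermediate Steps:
K = -171 (K = -160 - 11 = -171)
q = -23/8 (q = 1/8 - 3 = -23/8 ≈ -2.8750)
t(G) = -7/8 (t(G) = 2 - 23/8 = -7/8)
t(-61) - K = -7/8 - 1*(-171) = -7/8 + 171 = 1361/8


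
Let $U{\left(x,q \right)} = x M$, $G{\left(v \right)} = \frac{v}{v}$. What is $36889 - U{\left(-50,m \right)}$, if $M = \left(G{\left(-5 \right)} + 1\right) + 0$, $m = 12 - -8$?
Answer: $36989$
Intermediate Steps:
$G{\left(v \right)} = 1$
$m = 20$ ($m = 12 + 8 = 20$)
$M = 2$ ($M = \left(1 + 1\right) + 0 = 2 + 0 = 2$)
$U{\left(x,q \right)} = 2 x$ ($U{\left(x,q \right)} = x 2 = 2 x$)
$36889 - U{\left(-50,m \right)} = 36889 - 2 \left(-50\right) = 36889 - -100 = 36889 + 100 = 36989$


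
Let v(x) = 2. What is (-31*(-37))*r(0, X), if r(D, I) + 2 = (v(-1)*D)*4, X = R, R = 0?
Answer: -2294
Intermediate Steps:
X = 0
r(D, I) = -2 + 8*D (r(D, I) = -2 + (2*D)*4 = -2 + 8*D)
(-31*(-37))*r(0, X) = (-31*(-37))*(-2 + 8*0) = 1147*(-2 + 0) = 1147*(-2) = -2294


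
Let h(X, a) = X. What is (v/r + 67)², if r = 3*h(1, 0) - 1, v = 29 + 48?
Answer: 44521/4 ≈ 11130.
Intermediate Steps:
v = 77
r = 2 (r = 3*1 - 1 = 3 - 1 = 2)
(v/r + 67)² = (77/2 + 67)² = (211/2)² = 44521/4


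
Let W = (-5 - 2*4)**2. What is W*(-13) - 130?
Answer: -2327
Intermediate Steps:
W = 169 (W = (-5 - 8)**2 = (-13)**2 = 169)
W*(-13) - 130 = 169*(-13) - 130 = -2197 - 130 = -2327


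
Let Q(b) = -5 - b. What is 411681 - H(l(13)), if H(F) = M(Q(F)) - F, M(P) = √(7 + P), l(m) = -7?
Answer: 411671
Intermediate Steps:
H(F) = √(2 - F) - F (H(F) = √(7 + (-5 - F)) - F = √(2 - F) - F)
411681 - H(l(13)) = 411681 - (√(2 - 1*(-7)) - 1*(-7)) = 411681 - (√(2 + 7) + 7) = 411681 - (√9 + 7) = 411681 - (3 + 7) = 411681 - 1*10 = 411681 - 10 = 411671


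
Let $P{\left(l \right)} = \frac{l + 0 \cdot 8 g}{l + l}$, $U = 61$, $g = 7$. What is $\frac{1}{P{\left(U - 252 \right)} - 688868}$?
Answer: $- \frac{2}{1377735} \approx -1.4517 \cdot 10^{-6}$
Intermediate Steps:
$P{\left(l \right)} = \frac{1}{2}$ ($P{\left(l \right)} = \frac{l + 0 \cdot 8 \cdot 7}{l + l} = \frac{l + 0 \cdot 7}{2 l} = \left(l + 0\right) \frac{1}{2 l} = l \frac{1}{2 l} = \frac{1}{2}$)
$\frac{1}{P{\left(U - 252 \right)} - 688868} = \frac{1}{\frac{1}{2} - 688868} = \frac{1}{- \frac{1377735}{2}} = - \frac{2}{1377735}$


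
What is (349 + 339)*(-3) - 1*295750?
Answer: -297814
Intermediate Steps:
(349 + 339)*(-3) - 1*295750 = 688*(-3) - 295750 = -2064 - 295750 = -297814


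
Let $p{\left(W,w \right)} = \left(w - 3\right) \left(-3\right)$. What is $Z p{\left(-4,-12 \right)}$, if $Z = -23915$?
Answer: $-1076175$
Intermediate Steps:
$p{\left(W,w \right)} = 9 - 3 w$ ($p{\left(W,w \right)} = \left(-3 + w\right) \left(-3\right) = 9 - 3 w$)
$Z p{\left(-4,-12 \right)} = - 23915 \left(9 - -36\right) = - 23915 \left(9 + 36\right) = \left(-23915\right) 45 = -1076175$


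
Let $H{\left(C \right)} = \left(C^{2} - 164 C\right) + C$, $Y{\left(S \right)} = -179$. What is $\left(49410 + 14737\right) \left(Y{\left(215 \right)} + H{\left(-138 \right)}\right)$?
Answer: $2653055773$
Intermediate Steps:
$H{\left(C \right)} = C^{2} - 163 C$
$\left(49410 + 14737\right) \left(Y{\left(215 \right)} + H{\left(-138 \right)}\right) = \left(49410 + 14737\right) \left(-179 - 138 \left(-163 - 138\right)\right) = 64147 \left(-179 - -41538\right) = 64147 \left(-179 + 41538\right) = 64147 \cdot 41359 = 2653055773$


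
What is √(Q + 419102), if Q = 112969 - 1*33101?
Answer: √498970 ≈ 706.38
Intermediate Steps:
Q = 79868 (Q = 112969 - 33101 = 79868)
√(Q + 419102) = √(79868 + 419102) = √498970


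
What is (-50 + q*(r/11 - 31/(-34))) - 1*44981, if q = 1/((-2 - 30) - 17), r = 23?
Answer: -825239229/18326 ≈ -45031.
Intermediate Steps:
q = -1/49 (q = 1/(-32 - 17) = 1/(-49) = -1/49 ≈ -0.020408)
(-50 + q*(r/11 - 31/(-34))) - 1*44981 = (-50 - (23/11 - 31/(-34))/49) - 1*44981 = (-50 - (23*(1/11) - 31*(-1/34))/49) - 44981 = (-50 - (23/11 + 31/34)/49) - 44981 = (-50 - 1/49*1123/374) - 44981 = (-50 - 1123/18326) - 44981 = -917423/18326 - 44981 = -825239229/18326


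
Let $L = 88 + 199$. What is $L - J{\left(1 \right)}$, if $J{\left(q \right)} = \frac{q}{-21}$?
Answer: $\frac{6028}{21} \approx 287.05$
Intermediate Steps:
$J{\left(q \right)} = - \frac{q}{21}$ ($J{\left(q \right)} = q \left(- \frac{1}{21}\right) = - \frac{q}{21}$)
$L = 287$
$L - J{\left(1 \right)} = 287 - \left(- \frac{1}{21}\right) 1 = 287 - - \frac{1}{21} = 287 + \frac{1}{21} = \frac{6028}{21}$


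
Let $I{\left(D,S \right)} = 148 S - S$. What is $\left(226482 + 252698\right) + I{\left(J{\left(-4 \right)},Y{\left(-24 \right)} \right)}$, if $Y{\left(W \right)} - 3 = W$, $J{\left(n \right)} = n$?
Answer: $476093$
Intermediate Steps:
$Y{\left(W \right)} = 3 + W$
$I{\left(D,S \right)} = 147 S$
$\left(226482 + 252698\right) + I{\left(J{\left(-4 \right)},Y{\left(-24 \right)} \right)} = \left(226482 + 252698\right) + 147 \left(3 - 24\right) = 479180 + 147 \left(-21\right) = 479180 - 3087 = 476093$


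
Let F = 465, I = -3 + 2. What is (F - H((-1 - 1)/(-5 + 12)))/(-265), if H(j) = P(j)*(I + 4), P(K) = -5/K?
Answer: -165/106 ≈ -1.5566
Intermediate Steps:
I = -1
H(j) = -15/j (H(j) = (-5/j)*(-1 + 4) = -5/j*3 = -15/j)
(F - H((-1 - 1)/(-5 + 12)))/(-265) = (465 - (-15)/((-1 - 1)/(-5 + 12)))/(-265) = (465 - (-15)/((-2/7)))*(-1/265) = (465 - (-15)/((-2*⅐)))*(-1/265) = (465 - (-15)/(-2/7))*(-1/265) = (465 - (-15)*(-7)/2)*(-1/265) = (465 - 1*105/2)*(-1/265) = (465 - 105/2)*(-1/265) = (825/2)*(-1/265) = -165/106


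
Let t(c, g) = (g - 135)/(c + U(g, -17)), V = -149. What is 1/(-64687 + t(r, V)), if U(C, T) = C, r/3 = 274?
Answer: -673/43534635 ≈ -1.5459e-5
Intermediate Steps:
r = 822 (r = 3*274 = 822)
t(c, g) = (-135 + g)/(c + g) (t(c, g) = (g - 135)/(c + g) = (-135 + g)/(c + g))
1/(-64687 + t(r, V)) = 1/(-64687 + (-135 - 149)/(822 - 149)) = 1/(-64687 - 284/673) = 1/(-43534635/673) = -673/43534635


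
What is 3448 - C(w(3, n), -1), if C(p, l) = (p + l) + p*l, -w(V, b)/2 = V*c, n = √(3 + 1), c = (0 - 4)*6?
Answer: 3449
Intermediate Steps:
c = -24 (c = -4*6 = -24)
n = 2 (n = √4 = 2)
w(V, b) = 48*V (w(V, b) = -2*V*(-24) = -(-48)*V = 48*V)
C(p, l) = l + p + l*p (C(p, l) = (l + p) + l*p = l + p + l*p)
3448 - C(w(3, n), -1) = 3448 - (-1 + 48*3 - 48*3) = 3448 - (-1 + 144 - 1*144) = 3448 - (-1 + 144 - 144) = 3448 - 1*(-1) = 3448 + 1 = 3449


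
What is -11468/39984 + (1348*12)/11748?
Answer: 10667815/9786084 ≈ 1.0901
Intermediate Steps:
-11468/39984 + (1348*12)/11748 = -11468*1/39984 + 16176*(1/11748) = -2867/9996 + 1348/979 = 10667815/9786084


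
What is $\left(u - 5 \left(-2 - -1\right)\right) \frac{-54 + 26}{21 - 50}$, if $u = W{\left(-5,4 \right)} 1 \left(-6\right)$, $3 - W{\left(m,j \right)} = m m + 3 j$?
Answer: $\frac{5852}{29} \approx 201.79$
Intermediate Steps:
$W{\left(m,j \right)} = 3 - m^{2} - 3 j$ ($W{\left(m,j \right)} = 3 - \left(m m + 3 j\right) = 3 - \left(m^{2} + 3 j\right) = 3 - m^{2} - 3 j$)
$u = 204$ ($u = \left(3 - \left(-5\right)^{2} - 12\right) 1 \left(-6\right) = \left(3 - 25 - 12\right) 1 \left(-6\right) = \left(-34\right) 1 \left(-6\right) = \left(-34\right) \left(-6\right) = 204$)
$\left(u - 5 \left(-2 - -1\right)\right) \frac{-54 + 26}{21 - 50} = \left(204 - 5 \left(-2 - -1\right)\right) \frac{-54 + 26}{21 - 50} = \left(204 - 5 \left(-2 + 1\right)\right) \left(- \frac{28}{-29}\right) = \left(204 - -5\right) \left(\left(-28\right) \left(- \frac{1}{29}\right)\right) = \left(204 + 5\right) \frac{28}{29} = 209 \cdot \frac{28}{29} = \frac{5852}{29}$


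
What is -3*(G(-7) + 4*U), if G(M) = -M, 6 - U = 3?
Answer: -57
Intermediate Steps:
U = 3 (U = 6 - 1*3 = 6 - 3 = 3)
-3*(G(-7) + 4*U) = -3*(-1*(-7) + 4*3) = -3*(7 + 12) = -3*19 = -57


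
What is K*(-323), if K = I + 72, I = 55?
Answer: -41021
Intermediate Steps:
K = 127 (K = 55 + 72 = 127)
K*(-323) = 127*(-323) = -41021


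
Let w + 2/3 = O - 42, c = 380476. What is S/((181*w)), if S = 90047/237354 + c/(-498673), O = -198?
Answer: 45403492873/5155928988922348 ≈ 8.8061e-6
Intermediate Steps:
w = -722/3 (w = -⅔ + (-198 - 42) = -⅔ - 240 = -722/3 ≈ -240.67)
S = -45403492873/118362031242 (S = 90047/237354 + 380476/(-498673) = 90047*(1/237354) + 380476*(-1/498673) = 90047/237354 - 380476/498673 = -45403492873/118362031242 ≈ -0.38360)
S/((181*w)) = -45403492873/(118362031242*(181*(-722/3))) = -45403492873/(118362031242*(-130682/3)) = -45403492873/118362031242*(-3/130682) = 45403492873/5155928988922348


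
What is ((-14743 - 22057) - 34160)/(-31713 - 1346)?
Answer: 70960/33059 ≈ 2.1465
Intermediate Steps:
((-14743 - 22057) - 34160)/(-31713 - 1346) = (-36800 - 34160)/(-33059) = -70960*(-1/33059) = 70960/33059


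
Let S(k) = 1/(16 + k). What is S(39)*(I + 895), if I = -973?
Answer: -78/55 ≈ -1.4182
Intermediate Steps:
S(39)*(I + 895) = (-973 + 895)/(16 + 39) = -78/55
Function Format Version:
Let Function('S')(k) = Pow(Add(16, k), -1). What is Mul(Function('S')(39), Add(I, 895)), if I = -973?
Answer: Rational(-78, 55) ≈ -1.4182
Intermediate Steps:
Mul(Function('S')(39), Add(I, 895)) = Mul(Pow(Add(16, 39), -1), Add(-973, 895)) = Mul(Pow(55, -1), -78) = Mul(Rational(1, 55), -78) = Rational(-78, 55)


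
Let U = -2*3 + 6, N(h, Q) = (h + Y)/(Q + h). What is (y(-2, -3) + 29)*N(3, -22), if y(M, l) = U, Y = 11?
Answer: -406/19 ≈ -21.368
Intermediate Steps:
N(h, Q) = (11 + h)/(Q + h) (N(h, Q) = (h + 11)/(Q + h) = (11 + h)/(Q + h))
U = 0 (U = -6 + 6 = 0)
y(M, l) = 0
(y(-2, -3) + 29)*N(3, -22) = (0 + 29)*((11 + 3)/(-22 + 3)) = 29*(14/(-19)) = 29*(-1/19*14) = 29*(-14/19) = -406/19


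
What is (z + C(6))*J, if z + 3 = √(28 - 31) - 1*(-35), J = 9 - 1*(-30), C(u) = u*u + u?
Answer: 2886 + 39*I*√3 ≈ 2886.0 + 67.55*I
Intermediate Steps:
C(u) = u + u² (C(u) = u² + u = u + u²)
J = 39 (J = 9 + 30 = 39)
z = 32 + I*√3 (z = -3 + (√(28 - 31) - 1*(-35)) = -3 + (√(-3) + 35) = -3 + (I*√3 + 35) = -3 + (35 + I*√3) = 32 + I*√3 ≈ 32.0 + 1.732*I)
(z + C(6))*J = ((32 + I*√3) + 6*(1 + 6))*39 = ((32 + I*√3) + 6*7)*39 = ((32 + I*√3) + 42)*39 = (74 + I*√3)*39 = 2886 + 39*I*√3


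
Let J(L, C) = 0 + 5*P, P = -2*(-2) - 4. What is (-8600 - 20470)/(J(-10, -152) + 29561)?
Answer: -29070/29561 ≈ -0.98339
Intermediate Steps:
P = 0 (P = 4 - 4 = 0)
J(L, C) = 0 (J(L, C) = 0 + 5*0 = 0 + 0 = 0)
(-8600 - 20470)/(J(-10, -152) + 29561) = (-8600 - 20470)/(0 + 29561) = -29070/29561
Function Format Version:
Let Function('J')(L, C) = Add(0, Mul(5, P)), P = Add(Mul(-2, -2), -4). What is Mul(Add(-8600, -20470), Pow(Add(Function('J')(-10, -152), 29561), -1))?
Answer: Rational(-29070, 29561) ≈ -0.98339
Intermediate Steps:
P = 0 (P = Add(4, -4) = 0)
Function('J')(L, C) = 0 (Function('J')(L, C) = Add(0, Mul(5, 0)) = Add(0, 0) = 0)
Mul(Add(-8600, -20470), Pow(Add(Function('J')(-10, -152), 29561), -1)) = Mul(Add(-8600, -20470), Pow(Add(0, 29561), -1)) = Mul(-29070, Pow(29561, -1)) = Mul(-29070, Rational(1, 29561)) = Rational(-29070, 29561)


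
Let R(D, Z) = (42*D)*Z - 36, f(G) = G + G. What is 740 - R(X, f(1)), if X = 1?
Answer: 692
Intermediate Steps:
f(G) = 2*G
R(D, Z) = -36 + 42*D*Z (R(D, Z) = 42*D*Z - 36 = -36 + 42*D*Z)
740 - R(X, f(1)) = 740 - (-36 + 42*1*(2*1)) = 740 - (-36 + 42*1*2) = 740 - (-36 + 84) = 740 - 1*48 = 740 - 48 = 692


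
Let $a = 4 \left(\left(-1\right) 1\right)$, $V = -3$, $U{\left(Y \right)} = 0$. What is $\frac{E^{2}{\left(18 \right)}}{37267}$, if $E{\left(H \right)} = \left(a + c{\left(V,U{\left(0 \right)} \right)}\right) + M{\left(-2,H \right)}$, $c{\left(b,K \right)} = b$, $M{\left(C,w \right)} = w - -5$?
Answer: $\frac{256}{37267} \approx 0.0068693$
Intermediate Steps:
$M{\left(C,w \right)} = 5 + w$ ($M{\left(C,w \right)} = w + 5 = 5 + w$)
$a = -4$ ($a = 4 \left(-1\right) = -4$)
$E{\left(H \right)} = -2 + H$ ($E{\left(H \right)} = \left(-4 - 3\right) + \left(5 + H\right) = -7 + \left(5 + H\right) = -2 + H$)
$\frac{E^{2}{\left(18 \right)}}{37267} = \frac{\left(-2 + 18\right)^{2}}{37267} = 16^{2} \cdot \frac{1}{37267} = 256 \cdot \frac{1}{37267} = \frac{256}{37267}$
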